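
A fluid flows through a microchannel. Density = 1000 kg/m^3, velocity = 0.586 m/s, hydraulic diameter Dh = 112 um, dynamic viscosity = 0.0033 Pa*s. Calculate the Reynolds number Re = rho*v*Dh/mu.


Step 1: Convert Dh to meters: Dh = 112e-6 m
Step 2: Re = rho * v * Dh / mu
Re = 1000 * 0.586 * 112e-6 / 0.0033
Re = 19.888


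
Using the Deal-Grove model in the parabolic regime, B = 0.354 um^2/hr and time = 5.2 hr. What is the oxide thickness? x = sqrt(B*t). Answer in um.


Step 1: Compute B*t = 0.354 * 5.2 = 1.8408
Step 2: x = sqrt(1.8408)
x = 1.357 um


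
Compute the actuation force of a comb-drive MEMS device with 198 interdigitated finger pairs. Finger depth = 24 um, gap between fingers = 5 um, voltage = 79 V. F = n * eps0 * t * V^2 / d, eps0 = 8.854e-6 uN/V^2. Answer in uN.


Step 1: Parameters: n=198, eps0=8.854e-6 uN/V^2, t=24 um, V=79 V, d=5 um
Step 2: V^2 = 6241
Step 3: F = 198 * 8.854e-6 * 24 * 6241 / 5
F = 52.517 uN


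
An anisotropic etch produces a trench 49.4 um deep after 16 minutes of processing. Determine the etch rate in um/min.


Step 1: Etch rate = depth / time
Step 2: rate = 49.4 / 16
rate = 3.088 um/min


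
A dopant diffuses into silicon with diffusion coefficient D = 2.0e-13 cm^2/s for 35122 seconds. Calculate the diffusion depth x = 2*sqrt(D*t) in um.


Step 1: Compute D*t = 2.0e-13 * 35122 = 7.0244e-09 cm^2
Step 2: sqrt(D*t) = 8.38117e-05 cm
Step 3: x = 2 * 8.38117e-05 cm = 1.676234e-04 cm
Step 4: Convert to um (1 cm = 1e4 um): x = 1.676 um


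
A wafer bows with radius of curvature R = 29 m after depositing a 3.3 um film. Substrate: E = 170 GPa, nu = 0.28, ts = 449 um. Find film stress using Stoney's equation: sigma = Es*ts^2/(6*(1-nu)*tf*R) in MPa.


Step 1: Compute numerator: Es * ts^2 = 170 * 449^2 = 34272170 (GPa*um^2)
Step 2: Compute denominator (R in um): 6*(1-nu)*tf*R = 6*0.72*3.3*29e6 = 413424000.0 (um^2)
Step 3: sigma (GPa) = 34272170 / 413424000.0 = 8.2898e-02 GPa
Step 4: Convert to MPa (x1000): sigma = 82.9 MPa


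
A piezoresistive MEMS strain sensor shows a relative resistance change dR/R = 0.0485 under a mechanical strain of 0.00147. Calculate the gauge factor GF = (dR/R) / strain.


Step 1: Identify values.
dR/R = 0.0485, strain = 0.00147
Step 2: GF = (dR/R) / strain = 0.0485 / 0.00147
GF = 33.0


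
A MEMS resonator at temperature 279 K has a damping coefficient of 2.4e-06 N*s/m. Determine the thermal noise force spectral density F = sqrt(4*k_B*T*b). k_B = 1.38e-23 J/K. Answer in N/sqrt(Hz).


Step 1: Compute 4 * k_B * T * b
= 4 * 1.38e-23 * 279 * 2.4e-06
= 3.6962e-26 N^2/Hz
Step 2: F_noise = sqrt(3.6962e-26)
F_noise = 1.92e-13 N/sqrt(Hz)


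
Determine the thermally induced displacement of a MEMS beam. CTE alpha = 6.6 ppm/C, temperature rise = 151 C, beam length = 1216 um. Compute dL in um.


Step 1: Convert CTE: alpha = 6.6 ppm/C = 6.6e-6 /C
Step 2: dL = 6.6e-6 * 151 * 1216
dL = 1.2119 um


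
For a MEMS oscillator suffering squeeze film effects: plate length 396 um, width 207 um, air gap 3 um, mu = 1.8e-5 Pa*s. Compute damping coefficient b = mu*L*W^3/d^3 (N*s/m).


Step 1: Convert to SI.
L = 396e-6 m, W = 207e-6 m, d = 3e-6 m
Step 2: W^3 = (207e-6)^3 = 8.87e-12 m^3
Step 3: d^3 = (3e-6)^3 = 2.70e-17 m^3
Step 4: b = 1.8e-5 * 396e-6 * 8.87e-12 / 2.70e-17
b = 2.34e-03 N*s/m


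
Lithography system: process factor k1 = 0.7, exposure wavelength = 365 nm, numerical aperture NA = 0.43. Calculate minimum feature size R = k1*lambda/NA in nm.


Step 1: Identify values: k1 = 0.7, lambda = 365 nm, NA = 0.43
Step 2: R = k1 * lambda / NA
R = 0.7 * 365 / 0.43
R = 594.2 nm


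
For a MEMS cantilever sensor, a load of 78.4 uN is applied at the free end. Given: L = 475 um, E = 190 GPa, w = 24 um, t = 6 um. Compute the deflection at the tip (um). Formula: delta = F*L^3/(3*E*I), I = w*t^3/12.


Step 1: Calculate the second moment of area.
I = w * t^3 / 12 = 24 * 6^3 / 12 = 432.0 um^4
Step 2: Convert E to consistent units (1 GPa = 1000 uN/um^2).
E = 190 GPa = 190000 uN/um^2
Step 3: Calculate tip deflection.
delta = F * L^3 / (3 * E * I)
delta = 78.4 * 475^3 / (3 * 190000 * 432.0)
delta = 34.1223 um


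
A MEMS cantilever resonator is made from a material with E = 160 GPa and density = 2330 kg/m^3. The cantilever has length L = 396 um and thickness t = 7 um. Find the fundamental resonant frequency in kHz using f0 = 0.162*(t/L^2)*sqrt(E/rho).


Step 1: Convert units to SI.
t_SI = 7e-6 m, L_SI = 396e-6 m
Step 2: Calculate sqrt(E/rho).
sqrt(160e9 / 2330) = 8286.71 m/s
Step 3: Compute f0.
f0 = 0.162 * 7e-6 / (396e-6)^2 * 8286.71 = 59924.6 Hz = 59.92 kHz


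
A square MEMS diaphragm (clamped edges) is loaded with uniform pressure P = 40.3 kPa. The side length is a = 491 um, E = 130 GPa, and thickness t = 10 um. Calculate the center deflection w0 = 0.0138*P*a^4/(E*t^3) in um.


Step 1: Convert pressure to compatible units (E is in GPa, so P in GPa).
P = 40.3 kPa = 40.3e-6 GPa
Step 2: Compute numerator: 0.0138 * P * a^4.
a^4 = 491^4 = 58120048561
numerator = 0.0138 * 40.3e-6 * 58120048561 = 3.23229e+04
Step 3: Compute denominator: E * t^3 = 130 * 10^3 = 130000
Step 4: w0 = numerator / denominator = 3.23229e+04 / 130000 = 0.2486 um


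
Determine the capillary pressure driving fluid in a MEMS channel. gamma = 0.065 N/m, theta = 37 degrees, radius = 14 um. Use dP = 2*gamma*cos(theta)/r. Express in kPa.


Step 1: cos(37 deg) = 0.7986
Step 2: Convert r to m: r = 14e-6 m
Step 3: dP = 2 * 0.065 * 0.7986 / 14e-6 = 7415.6 Pa
Step 4: Convert Pa to kPa (divide by 1000).
dP = 7.42 kPa


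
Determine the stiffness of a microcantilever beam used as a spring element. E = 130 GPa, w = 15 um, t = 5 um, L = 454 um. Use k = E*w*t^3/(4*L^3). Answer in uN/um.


Step 1: Convert E to consistent units (1 GPa = 1000 uN/um^2).
E = 130 GPa = 130000 uN/um^2
Step 2: Compute t^3 = 5^3 = 125
Step 3: Compute L^3 = 454^3 = 93576664
Step 4: k = 130000 * 15 * 125 / (4 * 93576664)
k = 0.6512 uN/um


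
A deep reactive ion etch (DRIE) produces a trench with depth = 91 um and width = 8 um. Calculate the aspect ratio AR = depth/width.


Step 1: AR = depth / width
Step 2: AR = 91 / 8
AR = 11.4


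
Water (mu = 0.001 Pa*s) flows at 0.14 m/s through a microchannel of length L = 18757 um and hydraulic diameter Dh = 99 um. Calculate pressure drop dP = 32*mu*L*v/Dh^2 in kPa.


Step 1: Convert to SI: L = 18757e-6 m, Dh = 99e-6 m
Step 2: dP = 32 * 0.001 * 18757e-6 * 0.14 / (99e-6)^2
Step 3: dP = 8573.75 Pa
Step 4: Convert to kPa: dP = 8.57 kPa


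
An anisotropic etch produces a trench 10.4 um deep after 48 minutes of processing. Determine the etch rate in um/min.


Step 1: Etch rate = depth / time
Step 2: rate = 10.4 / 48
rate = 0.217 um/min


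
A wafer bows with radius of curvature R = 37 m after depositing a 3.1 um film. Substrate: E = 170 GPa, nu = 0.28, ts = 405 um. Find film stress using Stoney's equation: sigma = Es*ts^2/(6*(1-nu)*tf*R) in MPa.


Step 1: Compute numerator: Es * ts^2 = 170 * 405^2 = 27884250 (GPa*um^2)
Step 2: Compute denominator (R in um): 6*(1-nu)*tf*R = 6*0.72*3.1*37e6 = 495504000.0 (um^2)
Step 3: sigma (GPa) = 27884250 / 495504000.0 = 5.6275e-02 GPa
Step 4: Convert to MPa (x1000): sigma = 56.3 MPa


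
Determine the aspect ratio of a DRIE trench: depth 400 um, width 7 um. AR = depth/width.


Step 1: AR = depth / width
Step 2: AR = 400 / 7
AR = 57.1


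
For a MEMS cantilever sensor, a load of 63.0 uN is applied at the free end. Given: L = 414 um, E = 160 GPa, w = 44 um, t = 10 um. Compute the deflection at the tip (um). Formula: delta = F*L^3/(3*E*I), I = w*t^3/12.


Step 1: Calculate the second moment of area.
I = w * t^3 / 12 = 44 * 10^3 / 12 = 3666.6667 um^4
Step 2: Convert E to consistent units (1 GPa = 1000 uN/um^2).
E = 160 GPa = 160000 uN/um^2
Step 3: Calculate tip deflection.
delta = F * L^3 / (3 * E * I)
delta = 63.0 * 414^3 / (3 * 160000 * 3666.6667)
delta = 2.54 um


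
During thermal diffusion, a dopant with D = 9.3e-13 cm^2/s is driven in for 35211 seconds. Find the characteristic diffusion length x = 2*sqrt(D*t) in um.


Step 1: Compute D*t = 9.3e-13 * 35211 = 3.274623e-08 cm^2
Step 2: sqrt(D*t) = 1.80959e-04 cm
Step 3: x = 2 * 1.80959e-04 cm = 3.61918e-04 cm
Step 4: Convert to um (1 cm = 1e4 um): x = 3.619 um


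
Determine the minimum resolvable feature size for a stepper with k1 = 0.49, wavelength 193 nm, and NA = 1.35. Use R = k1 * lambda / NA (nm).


Step 1: Identify values: k1 = 0.49, lambda = 193 nm, NA = 1.35
Step 2: R = k1 * lambda / NA
R = 0.49 * 193 / 1.35
R = 70.1 nm


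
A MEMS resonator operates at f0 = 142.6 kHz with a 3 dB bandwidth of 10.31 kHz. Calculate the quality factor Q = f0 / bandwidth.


Step 1: Q = f0 / bandwidth
Step 2: Q = 142.6 / 10.31
Q = 13.8


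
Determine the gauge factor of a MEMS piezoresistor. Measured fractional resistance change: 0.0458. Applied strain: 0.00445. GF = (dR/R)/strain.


Step 1: Identify values.
dR/R = 0.0458, strain = 0.00445
Step 2: GF = (dR/R) / strain = 0.0458 / 0.00445
GF = 10.3


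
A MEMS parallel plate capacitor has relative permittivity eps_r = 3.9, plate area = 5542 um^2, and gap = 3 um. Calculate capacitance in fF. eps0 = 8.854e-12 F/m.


Step 1: Convert area to m^2: A = 5542e-12 m^2
Step 2: Convert gap to m: d = 3e-6 m
Step 3: C = eps0 * eps_r * A / d
C = 8.854e-12 * 3.9 * 5542e-12 / 3e-6
Step 4: Convert to fF (multiply by 1e15).
C = 63.79 fF


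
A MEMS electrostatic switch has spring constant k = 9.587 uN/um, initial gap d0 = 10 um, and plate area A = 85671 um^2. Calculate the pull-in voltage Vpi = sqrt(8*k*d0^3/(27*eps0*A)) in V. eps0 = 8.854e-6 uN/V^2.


Step 1: Compute numerator: 8 * k * d0^3 = 8 * 9.587 * 10^3 = 76696.0
Step 2: Compute denominator: 27 * eps0 * A = 27 * 8.854e-6 * 85671 = 20.480338
Step 3: Vpi = sqrt(76696.0 / 20.480338)
Vpi = 61.2 V


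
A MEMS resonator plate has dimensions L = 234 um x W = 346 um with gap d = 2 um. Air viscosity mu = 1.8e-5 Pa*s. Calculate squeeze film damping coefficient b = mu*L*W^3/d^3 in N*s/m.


Step 1: Convert to SI.
L = 234e-6 m, W = 346e-6 m, d = 2e-6 m
Step 2: W^3 = (346e-6)^3 = 4.14e-11 m^3
Step 3: d^3 = (2e-6)^3 = 8.00e-18 m^3
Step 4: b = 1.8e-5 * 234e-6 * 4.14e-11 / 8.00e-18
b = 2.18e-02 N*s/m


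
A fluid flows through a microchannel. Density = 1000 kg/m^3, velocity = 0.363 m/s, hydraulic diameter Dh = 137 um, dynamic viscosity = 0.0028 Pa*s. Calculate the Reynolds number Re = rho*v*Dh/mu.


Step 1: Convert Dh to meters: Dh = 137e-6 m
Step 2: Re = rho * v * Dh / mu
Re = 1000 * 0.363 * 137e-6 / 0.0028
Re = 17.761


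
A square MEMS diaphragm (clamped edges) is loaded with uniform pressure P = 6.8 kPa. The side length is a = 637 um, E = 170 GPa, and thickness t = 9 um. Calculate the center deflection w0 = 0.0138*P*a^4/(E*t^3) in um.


Step 1: Convert pressure to compatible units (E is in GPa, so P in GPa).
P = 6.8 kPa = 6.8e-6 GPa
Step 2: Compute numerator: 0.0138 * P * a^4.
a^4 = 637^4 = 164648481361
numerator = 0.0138 * 6.8e-6 * 164648481361 = 1.54506e+04
Step 3: Compute denominator: E * t^3 = 170 * 9^3 = 123930
Step 4: w0 = numerator / denominator = 1.54506e+04 / 123930 = 0.1247 um


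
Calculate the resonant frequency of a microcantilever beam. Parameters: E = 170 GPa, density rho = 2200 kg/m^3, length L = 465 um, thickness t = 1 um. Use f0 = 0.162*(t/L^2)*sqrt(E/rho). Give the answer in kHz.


Step 1: Convert units to SI.
t_SI = 1e-6 m, L_SI = 465e-6 m
Step 2: Calculate sqrt(E/rho).
sqrt(170e9 / 2200) = 8790.49 m/s
Step 3: Compute f0.
f0 = 0.162 * 1e-6 / (465e-6)^2 * 8790.49 = 6586.0 Hz = 6.59 kHz


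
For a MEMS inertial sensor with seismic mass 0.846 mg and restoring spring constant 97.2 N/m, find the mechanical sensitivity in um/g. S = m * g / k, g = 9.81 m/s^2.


Step 1: Convert mass: m = 0.846 mg = 8.46e-07 kg
Step 2: S = m * g / k = 8.46e-07 * 9.81 / 97.2
Step 3: S = 8.54e-08 m/g
Step 4: Convert to um/g: S = 0.085 um/g


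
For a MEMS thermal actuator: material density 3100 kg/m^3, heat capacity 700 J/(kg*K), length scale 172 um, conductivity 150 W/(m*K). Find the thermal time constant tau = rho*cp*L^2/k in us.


Step 1: Convert L to m: L = 172e-6 m
Step 2: L^2 = (172e-6)^2 = 2.9584e-08 m^2
Step 3: tau = 3100 * 700 * 2.9584e-08 / 150 = 4.2798187e-04 s
Step 4: Convert to microseconds (multiply by 1e6).
tau = 427.982 us


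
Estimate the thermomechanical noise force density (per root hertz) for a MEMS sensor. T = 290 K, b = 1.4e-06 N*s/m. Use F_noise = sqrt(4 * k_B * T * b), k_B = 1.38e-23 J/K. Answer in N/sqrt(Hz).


Step 1: Compute 4 * k_B * T * b
= 4 * 1.38e-23 * 290 * 1.4e-06
= 2.2411e-26 N^2/Hz
Step 2: F_noise = sqrt(2.2411e-26)
F_noise = 1.50e-13 N/sqrt(Hz)


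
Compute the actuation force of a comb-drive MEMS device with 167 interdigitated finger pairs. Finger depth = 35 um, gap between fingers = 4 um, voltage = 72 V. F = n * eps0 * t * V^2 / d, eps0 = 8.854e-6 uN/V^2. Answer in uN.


Step 1: Parameters: n=167, eps0=8.854e-6 uN/V^2, t=35 um, V=72 V, d=4 um
Step 2: V^2 = 5184
Step 3: F = 167 * 8.854e-6 * 35 * 5184 / 4
F = 67.07 uN


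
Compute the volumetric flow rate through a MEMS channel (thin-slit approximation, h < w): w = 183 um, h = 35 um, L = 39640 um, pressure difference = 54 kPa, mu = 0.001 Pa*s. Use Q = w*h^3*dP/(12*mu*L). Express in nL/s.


Step 1: Convert all dimensions to SI (meters).
w = 183e-6 m, h = 35e-6 m, L = 39640e-6 m, dP = 54e3 Pa
Step 2: Q = w * h^3 * dP / (12 * mu * L)
Q = 183e-6 * (35e-6)^3 * 54e3 / (12 * 0.001 * 39640e-6) = 8.9070541e-10 m^3/s
Step 3: Convert Q from m^3/s to nL/s (1 m^3 = 1e12 nL, so multiply by 1e12).
Q = 890.705 nL/s


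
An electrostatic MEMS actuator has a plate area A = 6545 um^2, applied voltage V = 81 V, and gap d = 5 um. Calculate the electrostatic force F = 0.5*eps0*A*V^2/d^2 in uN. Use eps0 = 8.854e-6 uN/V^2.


Step 1: Identify parameters.
eps0 = 8.854e-6 uN/V^2, A = 6545 um^2, V = 81 V, d = 5 um
Step 2: Compute V^2 = 81^2 = 6561
Step 3: Compute d^2 = 5^2 = 25
Step 4: F = 0.5 * 8.854e-6 * 6545 * 6561 / 25
F = 7.604 uN


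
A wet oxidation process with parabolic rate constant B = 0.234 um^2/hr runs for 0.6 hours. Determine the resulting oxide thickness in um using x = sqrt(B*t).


Step 1: Compute B*t = 0.234 * 0.6 = 0.1404
Step 2: x = sqrt(0.1404)
x = 0.375 um


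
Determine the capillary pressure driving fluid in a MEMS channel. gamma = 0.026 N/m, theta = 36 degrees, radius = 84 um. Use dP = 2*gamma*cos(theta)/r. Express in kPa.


Step 1: cos(36 deg) = 0.809
Step 2: Convert r to m: r = 84e-6 m
Step 3: dP = 2 * 0.026 * 0.809 / 84e-6 = 500.8 Pa
Step 4: Convert Pa to kPa (divide by 1000).
dP = 0.5 kPa


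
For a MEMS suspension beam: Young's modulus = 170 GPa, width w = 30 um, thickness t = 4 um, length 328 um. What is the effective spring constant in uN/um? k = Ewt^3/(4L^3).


Step 1: Convert E to consistent units (1 GPa = 1000 uN/um^2).
E = 170 GPa = 170000 uN/um^2
Step 2: Compute t^3 = 4^3 = 64
Step 3: Compute L^3 = 328^3 = 35287552
Step 4: k = 170000 * 30 * 64 / (4 * 35287552)
k = 2.3124 uN/um


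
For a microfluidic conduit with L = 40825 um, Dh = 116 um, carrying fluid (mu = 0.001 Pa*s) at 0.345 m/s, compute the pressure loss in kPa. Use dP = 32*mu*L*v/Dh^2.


Step 1: Convert to SI: L = 40825e-6 m, Dh = 116e-6 m
Step 2: dP = 32 * 0.001 * 40825e-6 * 0.345 / (116e-6)^2
Step 3: dP = 33494.95 Pa
Step 4: Convert to kPa: dP = 33.49 kPa


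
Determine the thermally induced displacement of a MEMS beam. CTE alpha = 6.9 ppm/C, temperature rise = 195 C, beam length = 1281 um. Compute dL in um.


Step 1: Convert CTE: alpha = 6.9 ppm/C = 6.9e-6 /C
Step 2: dL = 6.9e-6 * 195 * 1281
dL = 1.7236 um


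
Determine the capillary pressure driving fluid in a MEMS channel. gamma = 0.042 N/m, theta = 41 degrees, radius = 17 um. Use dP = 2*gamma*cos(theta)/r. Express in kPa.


Step 1: cos(41 deg) = 0.7547
Step 2: Convert r to m: r = 17e-6 m
Step 3: dP = 2 * 0.042 * 0.7547 / 17e-6 = 3729.1 Pa
Step 4: Convert Pa to kPa (divide by 1000).
dP = 3.73 kPa


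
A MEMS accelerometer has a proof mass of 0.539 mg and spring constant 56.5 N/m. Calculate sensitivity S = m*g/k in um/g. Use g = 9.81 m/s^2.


Step 1: Convert mass: m = 0.539 mg = 5.39e-07 kg
Step 2: S = m * g / k = 5.39e-07 * 9.81 / 56.5
Step 3: S = 9.36e-08 m/g
Step 4: Convert to um/g: S = 0.094 um/g


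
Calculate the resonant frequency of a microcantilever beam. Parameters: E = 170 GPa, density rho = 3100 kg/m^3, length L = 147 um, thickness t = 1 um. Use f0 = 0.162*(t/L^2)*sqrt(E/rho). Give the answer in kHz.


Step 1: Convert units to SI.
t_SI = 1e-6 m, L_SI = 147e-6 m
Step 2: Calculate sqrt(E/rho).
sqrt(170e9 / 3100) = 7405.32 m/s
Step 3: Compute f0.
f0 = 0.162 * 1e-6 / (147e-6)^2 * 7405.32 = 55516.8 Hz = 55.52 kHz


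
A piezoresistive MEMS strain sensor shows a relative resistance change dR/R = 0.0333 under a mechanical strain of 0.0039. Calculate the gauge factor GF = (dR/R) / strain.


Step 1: Identify values.
dR/R = 0.0333, strain = 0.0039
Step 2: GF = (dR/R) / strain = 0.0333 / 0.0039
GF = 8.5


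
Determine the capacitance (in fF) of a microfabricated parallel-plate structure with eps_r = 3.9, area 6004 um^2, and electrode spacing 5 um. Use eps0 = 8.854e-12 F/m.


Step 1: Convert area to m^2: A = 6004e-12 m^2
Step 2: Convert gap to m: d = 5e-6 m
Step 3: C = eps0 * eps_r * A / d
C = 8.854e-12 * 3.9 * 6004e-12 / 5e-6
Step 4: Convert to fF (multiply by 1e15).
C = 41.46 fF


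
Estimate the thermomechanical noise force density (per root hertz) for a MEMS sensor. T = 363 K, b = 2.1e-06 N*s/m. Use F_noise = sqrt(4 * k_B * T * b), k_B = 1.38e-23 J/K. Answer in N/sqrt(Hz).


Step 1: Compute 4 * k_B * T * b
= 4 * 1.38e-23 * 363 * 2.1e-06
= 4.2079e-26 N^2/Hz
Step 2: F_noise = sqrt(4.2079e-26)
F_noise = 2.05e-13 N/sqrt(Hz)


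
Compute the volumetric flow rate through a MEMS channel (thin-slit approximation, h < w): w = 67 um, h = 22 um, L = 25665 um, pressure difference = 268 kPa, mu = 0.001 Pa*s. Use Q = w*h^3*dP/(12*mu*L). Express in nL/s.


Step 1: Convert all dimensions to SI (meters).
w = 67e-6 m, h = 22e-6 m, L = 25665e-6 m, dP = 268e3 Pa
Step 2: Q = w * h^3 * dP / (12 * mu * L)
Q = 67e-6 * (22e-6)^3 * 268e3 / (12 * 0.001 * 25665e-6) = 6.2080488e-10 m^3/s
Step 3: Convert Q from m^3/s to nL/s (1 m^3 = 1e12 nL, so multiply by 1e12).
Q = 620.805 nL/s


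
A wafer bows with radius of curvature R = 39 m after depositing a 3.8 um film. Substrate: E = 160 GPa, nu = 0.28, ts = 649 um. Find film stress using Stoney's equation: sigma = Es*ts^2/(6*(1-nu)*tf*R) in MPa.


Step 1: Compute numerator: Es * ts^2 = 160 * 649^2 = 67392160 (GPa*um^2)
Step 2: Compute denominator (R in um): 6*(1-nu)*tf*R = 6*0.72*3.8*39e6 = 640224000.0 (um^2)
Step 3: sigma (GPa) = 67392160 / 640224000.0 = 1.05263e-01 GPa
Step 4: Convert to MPa (x1000): sigma = 105.3 MPa


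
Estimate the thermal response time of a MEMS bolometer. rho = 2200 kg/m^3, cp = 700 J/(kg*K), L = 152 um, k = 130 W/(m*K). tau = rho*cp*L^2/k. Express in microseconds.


Step 1: Convert L to m: L = 152e-6 m
Step 2: L^2 = (152e-6)^2 = 2.3104e-08 m^2
Step 3: tau = 2200 * 700 * 2.3104e-08 / 130 = 2.7369354e-04 s
Step 4: Convert to microseconds (multiply by 1e6).
tau = 273.694 us


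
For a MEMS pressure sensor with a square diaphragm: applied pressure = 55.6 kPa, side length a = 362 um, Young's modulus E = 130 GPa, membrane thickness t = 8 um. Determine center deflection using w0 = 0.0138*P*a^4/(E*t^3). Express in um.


Step 1: Convert pressure to compatible units (E is in GPa, so P in GPa).
P = 55.6 kPa = 55.6e-6 GPa
Step 2: Compute numerator: 0.0138 * P * a^4.
a^4 = 362^4 = 17172529936
numerator = 0.0138 * 55.6e-6 * 17172529936 = 1.3176e+04
Step 3: Compute denominator: E * t^3 = 130 * 8^3 = 66560
Step 4: w0 = numerator / denominator = 1.3176e+04 / 66560 = 0.198 um


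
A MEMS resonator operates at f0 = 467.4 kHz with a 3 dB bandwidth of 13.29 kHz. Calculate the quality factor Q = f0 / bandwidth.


Step 1: Q = f0 / bandwidth
Step 2: Q = 467.4 / 13.29
Q = 35.2


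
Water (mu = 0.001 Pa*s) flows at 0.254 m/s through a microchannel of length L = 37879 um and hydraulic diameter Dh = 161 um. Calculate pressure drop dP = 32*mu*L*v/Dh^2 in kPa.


Step 1: Convert to SI: L = 37879e-6 m, Dh = 161e-6 m
Step 2: dP = 32 * 0.001 * 37879e-6 * 0.254 / (161e-6)^2
Step 3: dP = 11877.65 Pa
Step 4: Convert to kPa: dP = 11.88 kPa


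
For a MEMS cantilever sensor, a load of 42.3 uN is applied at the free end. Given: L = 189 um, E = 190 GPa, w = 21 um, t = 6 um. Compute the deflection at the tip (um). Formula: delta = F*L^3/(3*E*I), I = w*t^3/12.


Step 1: Calculate the second moment of area.
I = w * t^3 / 12 = 21 * 6^3 / 12 = 378.0 um^4
Step 2: Convert E to consistent units (1 GPa = 1000 uN/um^2).
E = 190 GPa = 190000 uN/um^2
Step 3: Calculate tip deflection.
delta = F * L^3 / (3 * E * I)
delta = 42.3 * 189^3 / (3 * 190000 * 378.0)
delta = 1.3254 um


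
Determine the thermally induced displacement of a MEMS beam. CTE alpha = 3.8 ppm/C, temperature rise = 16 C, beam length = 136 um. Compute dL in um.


Step 1: Convert CTE: alpha = 3.8 ppm/C = 3.8e-6 /C
Step 2: dL = 3.8e-6 * 16 * 136
dL = 0.0083 um


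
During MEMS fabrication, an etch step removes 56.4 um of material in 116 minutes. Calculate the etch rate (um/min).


Step 1: Etch rate = depth / time
Step 2: rate = 56.4 / 116
rate = 0.486 um/min


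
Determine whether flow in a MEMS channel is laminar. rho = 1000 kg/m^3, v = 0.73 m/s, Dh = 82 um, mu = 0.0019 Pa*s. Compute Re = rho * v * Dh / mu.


Step 1: Convert Dh to meters: Dh = 82e-6 m
Step 2: Re = rho * v * Dh / mu
Re = 1000 * 0.73 * 82e-6 / 0.0019
Re = 31.505
Since Re = 31.505 is below ~2300, the flow is laminar.


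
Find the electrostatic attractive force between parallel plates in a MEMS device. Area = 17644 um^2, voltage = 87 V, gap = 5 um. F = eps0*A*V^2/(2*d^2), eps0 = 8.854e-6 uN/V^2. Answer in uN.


Step 1: Identify parameters.
eps0 = 8.854e-6 uN/V^2, A = 17644 um^2, V = 87 V, d = 5 um
Step 2: Compute V^2 = 87^2 = 7569
Step 3: Compute d^2 = 5^2 = 25
Step 4: F = 0.5 * 8.854e-6 * 17644 * 7569 / 25
F = 23.649 uN


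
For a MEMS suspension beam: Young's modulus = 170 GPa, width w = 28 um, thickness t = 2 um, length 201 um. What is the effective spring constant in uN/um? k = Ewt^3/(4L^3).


Step 1: Convert E to consistent units (1 GPa = 1000 uN/um^2).
E = 170 GPa = 170000 uN/um^2
Step 2: Compute t^3 = 2^3 = 8
Step 3: Compute L^3 = 201^3 = 8120601
Step 4: k = 170000 * 28 * 8 / (4 * 8120601)
k = 1.1723 uN/um


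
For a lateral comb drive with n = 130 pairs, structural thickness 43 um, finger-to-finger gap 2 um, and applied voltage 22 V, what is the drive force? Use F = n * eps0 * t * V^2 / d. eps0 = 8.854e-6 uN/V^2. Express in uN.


Step 1: Parameters: n=130, eps0=8.854e-6 uN/V^2, t=43 um, V=22 V, d=2 um
Step 2: V^2 = 484
Step 3: F = 130 * 8.854e-6 * 43 * 484 / 2
F = 11.978 uN


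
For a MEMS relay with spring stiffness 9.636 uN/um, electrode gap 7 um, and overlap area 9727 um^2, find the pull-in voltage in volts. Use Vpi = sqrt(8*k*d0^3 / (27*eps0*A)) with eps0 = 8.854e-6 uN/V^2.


Step 1: Compute numerator: 8 * k * d0^3 = 8 * 9.636 * 7^3 = 26441.184
Step 2: Compute denominator: 27 * eps0 * A = 27 * 8.854e-6 * 9727 = 2.325317
Step 3: Vpi = sqrt(26441.184 / 2.325317)
Vpi = 106.63 V


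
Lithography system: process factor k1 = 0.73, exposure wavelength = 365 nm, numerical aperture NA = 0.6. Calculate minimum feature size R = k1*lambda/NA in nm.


Step 1: Identify values: k1 = 0.73, lambda = 365 nm, NA = 0.6
Step 2: R = k1 * lambda / NA
R = 0.73 * 365 / 0.6
R = 444.1 nm


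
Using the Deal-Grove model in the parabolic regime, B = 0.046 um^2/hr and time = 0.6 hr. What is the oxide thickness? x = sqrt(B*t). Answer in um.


Step 1: Compute B*t = 0.046 * 0.6 = 0.0276
Step 2: x = sqrt(0.0276)
x = 0.166 um


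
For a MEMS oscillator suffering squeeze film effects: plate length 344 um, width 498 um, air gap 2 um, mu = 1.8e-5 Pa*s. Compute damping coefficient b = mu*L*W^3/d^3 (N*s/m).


Step 1: Convert to SI.
L = 344e-6 m, W = 498e-6 m, d = 2e-6 m
Step 2: W^3 = (498e-6)^3 = 1.24e-10 m^3
Step 3: d^3 = (2e-6)^3 = 8.00e-18 m^3
Step 4: b = 1.8e-5 * 344e-6 * 1.24e-10 / 8.00e-18
b = 9.56e-02 N*s/m


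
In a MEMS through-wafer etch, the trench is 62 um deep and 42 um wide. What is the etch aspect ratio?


Step 1: AR = depth / width
Step 2: AR = 62 / 42
AR = 1.5


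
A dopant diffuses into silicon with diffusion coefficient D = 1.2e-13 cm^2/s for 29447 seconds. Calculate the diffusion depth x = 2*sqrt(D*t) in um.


Step 1: Compute D*t = 1.2e-13 * 29447 = 3.53364e-09 cm^2
Step 2: sqrt(D*t) = 5.94444e-05 cm
Step 3: x = 2 * 5.94444e-05 cm = 1.188888e-04 cm
Step 4: Convert to um (1 cm = 1e4 um): x = 1.189 um


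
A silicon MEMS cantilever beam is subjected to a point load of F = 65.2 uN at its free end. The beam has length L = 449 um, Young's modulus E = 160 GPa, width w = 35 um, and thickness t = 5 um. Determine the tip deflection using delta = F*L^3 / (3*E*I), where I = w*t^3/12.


Step 1: Calculate the second moment of area.
I = w * t^3 / 12 = 35 * 5^3 / 12 = 364.5833 um^4
Step 2: Convert E to consistent units (1 GPa = 1000 uN/um^2).
E = 160 GPa = 160000 uN/um^2
Step 3: Calculate tip deflection.
delta = F * L^3 / (3 * E * I)
delta = 65.2 * 449^3 / (3 * 160000 * 364.5833)
delta = 33.7247 um


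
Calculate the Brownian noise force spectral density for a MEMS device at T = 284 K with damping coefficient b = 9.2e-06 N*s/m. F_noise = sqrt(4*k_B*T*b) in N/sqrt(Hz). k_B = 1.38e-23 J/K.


Step 1: Compute 4 * k_B * T * b
= 4 * 1.38e-23 * 284 * 9.2e-06
= 1.4423e-25 N^2/Hz
Step 2: F_noise = sqrt(1.4423e-25)
F_noise = 3.80e-13 N/sqrt(Hz)


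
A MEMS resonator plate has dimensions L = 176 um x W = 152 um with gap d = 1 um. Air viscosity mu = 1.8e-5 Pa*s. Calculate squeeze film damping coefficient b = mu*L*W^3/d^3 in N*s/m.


Step 1: Convert to SI.
L = 176e-6 m, W = 152e-6 m, d = 1e-6 m
Step 2: W^3 = (152e-6)^3 = 3.51e-12 m^3
Step 3: d^3 = (1e-6)^3 = 1.00e-18 m^3
Step 4: b = 1.8e-5 * 176e-6 * 3.51e-12 / 1.00e-18
b = 1.11e-02 N*s/m


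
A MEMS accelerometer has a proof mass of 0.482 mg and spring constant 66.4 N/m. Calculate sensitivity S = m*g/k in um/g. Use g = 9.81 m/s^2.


Step 1: Convert mass: m = 0.482 mg = 4.82e-07 kg
Step 2: S = m * g / k = 4.82e-07 * 9.81 / 66.4
Step 3: S = 7.12e-08 m/g
Step 4: Convert to um/g: S = 0.071 um/g


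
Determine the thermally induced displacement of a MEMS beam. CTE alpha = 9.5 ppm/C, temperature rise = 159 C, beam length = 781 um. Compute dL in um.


Step 1: Convert CTE: alpha = 9.5 ppm/C = 9.5e-6 /C
Step 2: dL = 9.5e-6 * 159 * 781
dL = 1.1797 um


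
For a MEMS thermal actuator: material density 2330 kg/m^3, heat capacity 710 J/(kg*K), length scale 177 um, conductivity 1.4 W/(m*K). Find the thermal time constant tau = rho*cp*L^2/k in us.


Step 1: Convert L to m: L = 177e-6 m
Step 2: L^2 = (177e-6)^2 = 3.1329e-08 m^2
Step 3: tau = 2330 * 710 * 3.1329e-08 / 1.4 = 3.701968907e-02 s
Step 4: Convert to microseconds (multiply by 1e6).
tau = 37019.689 us


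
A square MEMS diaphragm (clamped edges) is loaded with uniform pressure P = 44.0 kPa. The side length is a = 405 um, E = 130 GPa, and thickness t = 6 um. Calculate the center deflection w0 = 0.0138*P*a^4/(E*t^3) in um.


Step 1: Convert pressure to compatible units (E is in GPa, so P in GPa).
P = 44.0 kPa = 44.0e-6 GPa
Step 2: Compute numerator: 0.0138 * P * a^4.
a^4 = 405^4 = 26904200625
numerator = 0.0138 * 44.0e-6 * 26904200625 = 1.63362e+04
Step 3: Compute denominator: E * t^3 = 130 * 6^3 = 28080
Step 4: w0 = numerator / denominator = 1.63362e+04 / 28080 = 0.5818 um


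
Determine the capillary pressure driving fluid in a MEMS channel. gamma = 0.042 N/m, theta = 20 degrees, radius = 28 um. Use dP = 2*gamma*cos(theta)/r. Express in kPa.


Step 1: cos(20 deg) = 0.9397
Step 2: Convert r to m: r = 28e-6 m
Step 3: dP = 2 * 0.042 * 0.9397 / 28e-6 = 2819.1 Pa
Step 4: Convert Pa to kPa (divide by 1000).
dP = 2.82 kPa


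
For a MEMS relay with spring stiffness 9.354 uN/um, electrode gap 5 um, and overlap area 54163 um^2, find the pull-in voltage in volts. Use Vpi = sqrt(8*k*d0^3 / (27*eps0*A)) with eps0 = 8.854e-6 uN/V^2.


Step 1: Compute numerator: 8 * k * d0^3 = 8 * 9.354 * 5^3 = 9354.0
Step 2: Compute denominator: 27 * eps0 * A = 27 * 8.854e-6 * 54163 = 12.948098
Step 3: Vpi = sqrt(9354.0 / 12.948098)
Vpi = 26.88 V


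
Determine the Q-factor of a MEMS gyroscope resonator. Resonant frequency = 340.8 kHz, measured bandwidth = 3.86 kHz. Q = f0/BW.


Step 1: Q = f0 / bandwidth
Step 2: Q = 340.8 / 3.86
Q = 88.3


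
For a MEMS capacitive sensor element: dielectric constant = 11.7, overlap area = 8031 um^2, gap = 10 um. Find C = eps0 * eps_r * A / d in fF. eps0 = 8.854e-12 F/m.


Step 1: Convert area to m^2: A = 8031e-12 m^2
Step 2: Convert gap to m: d = 10e-6 m
Step 3: C = eps0 * eps_r * A / d
C = 8.854e-12 * 11.7 * 8031e-12 / 10e-6
Step 4: Convert to fF (multiply by 1e15).
C = 83.19 fF


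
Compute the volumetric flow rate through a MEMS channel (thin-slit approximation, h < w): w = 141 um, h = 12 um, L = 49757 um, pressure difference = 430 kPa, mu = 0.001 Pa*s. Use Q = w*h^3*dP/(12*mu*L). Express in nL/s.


Step 1: Convert all dimensions to SI (meters).
w = 141e-6 m, h = 12e-6 m, L = 49757e-6 m, dP = 430e3 Pa
Step 2: Q = w * h^3 * dP / (12 * mu * L)
Q = 141e-6 * (12e-6)^3 * 430e3 / (12 * 0.001 * 49757e-6) = 1.7546717e-10 m^3/s
Step 3: Convert Q from m^3/s to nL/s (1 m^3 = 1e12 nL, so multiply by 1e12).
Q = 175.467 nL/s


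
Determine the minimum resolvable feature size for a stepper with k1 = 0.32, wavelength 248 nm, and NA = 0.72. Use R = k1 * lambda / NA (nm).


Step 1: Identify values: k1 = 0.32, lambda = 248 nm, NA = 0.72
Step 2: R = k1 * lambda / NA
R = 0.32 * 248 / 0.72
R = 110.2 nm


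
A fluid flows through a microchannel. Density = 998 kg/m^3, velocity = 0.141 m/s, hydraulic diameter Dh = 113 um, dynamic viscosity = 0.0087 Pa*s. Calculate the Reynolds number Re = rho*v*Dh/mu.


Step 1: Convert Dh to meters: Dh = 113e-6 m
Step 2: Re = rho * v * Dh / mu
Re = 998 * 0.141 * 113e-6 / 0.0087
Re = 1.828


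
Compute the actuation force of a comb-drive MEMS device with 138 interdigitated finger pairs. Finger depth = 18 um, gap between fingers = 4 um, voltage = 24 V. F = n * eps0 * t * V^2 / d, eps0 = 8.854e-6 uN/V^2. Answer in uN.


Step 1: Parameters: n=138, eps0=8.854e-6 uN/V^2, t=18 um, V=24 V, d=4 um
Step 2: V^2 = 576
Step 3: F = 138 * 8.854e-6 * 18 * 576 / 4
F = 3.167 uN


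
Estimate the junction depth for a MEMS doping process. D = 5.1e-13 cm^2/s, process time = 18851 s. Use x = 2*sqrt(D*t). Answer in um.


Step 1: Compute D*t = 5.1e-13 * 18851 = 9.61401e-09 cm^2
Step 2: sqrt(D*t) = 9.80511e-05 cm
Step 3: x = 2 * 9.80511e-05 cm = 1.961022e-04 cm
Step 4: Convert to um (1 cm = 1e4 um): x = 1.961 um


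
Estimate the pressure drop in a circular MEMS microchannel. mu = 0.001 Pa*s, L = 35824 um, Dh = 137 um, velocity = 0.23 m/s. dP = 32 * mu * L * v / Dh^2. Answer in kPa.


Step 1: Convert to SI: L = 35824e-6 m, Dh = 137e-6 m
Step 2: dP = 32 * 0.001 * 35824e-6 * 0.23 / (137e-6)^2
Step 3: dP = 14047.88 Pa
Step 4: Convert to kPa: dP = 14.05 kPa


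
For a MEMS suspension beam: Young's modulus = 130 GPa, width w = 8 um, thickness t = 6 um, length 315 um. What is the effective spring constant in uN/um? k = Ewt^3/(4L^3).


Step 1: Convert E to consistent units (1 GPa = 1000 uN/um^2).
E = 130 GPa = 130000 uN/um^2
Step 2: Compute t^3 = 6^3 = 216
Step 3: Compute L^3 = 315^3 = 31255875
Step 4: k = 130000 * 8 * 216 / (4 * 31255875)
k = 1.7968 uN/um


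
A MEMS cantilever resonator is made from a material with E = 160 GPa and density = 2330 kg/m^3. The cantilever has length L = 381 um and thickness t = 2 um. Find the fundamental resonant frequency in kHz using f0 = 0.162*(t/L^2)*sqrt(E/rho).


Step 1: Convert units to SI.
t_SI = 2e-6 m, L_SI = 381e-6 m
Step 2: Calculate sqrt(E/rho).
sqrt(160e9 / 2330) = 8286.71 m/s
Step 3: Compute f0.
f0 = 0.162 * 2e-6 / (381e-6)^2 * 8286.71 = 18496.0 Hz = 18.5 kHz


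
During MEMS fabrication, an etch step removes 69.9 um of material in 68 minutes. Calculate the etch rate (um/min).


Step 1: Etch rate = depth / time
Step 2: rate = 69.9 / 68
rate = 1.028 um/min


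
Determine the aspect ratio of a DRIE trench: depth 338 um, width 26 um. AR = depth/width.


Step 1: AR = depth / width
Step 2: AR = 338 / 26
AR = 13.0


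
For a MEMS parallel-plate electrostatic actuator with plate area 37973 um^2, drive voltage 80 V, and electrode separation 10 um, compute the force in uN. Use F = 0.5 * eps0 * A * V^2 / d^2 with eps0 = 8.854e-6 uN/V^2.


Step 1: Identify parameters.
eps0 = 8.854e-6 uN/V^2, A = 37973 um^2, V = 80 V, d = 10 um
Step 2: Compute V^2 = 80^2 = 6400
Step 3: Compute d^2 = 10^2 = 100
Step 4: F = 0.5 * 8.854e-6 * 37973 * 6400 / 100
F = 10.759 uN


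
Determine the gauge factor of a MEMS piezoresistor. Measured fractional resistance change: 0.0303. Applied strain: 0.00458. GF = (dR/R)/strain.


Step 1: Identify values.
dR/R = 0.0303, strain = 0.00458
Step 2: GF = (dR/R) / strain = 0.0303 / 0.00458
GF = 6.6


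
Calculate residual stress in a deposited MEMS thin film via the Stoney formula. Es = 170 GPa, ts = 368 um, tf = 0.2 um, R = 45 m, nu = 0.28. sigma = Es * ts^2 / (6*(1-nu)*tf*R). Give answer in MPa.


Step 1: Compute numerator: Es * ts^2 = 170 * 368^2 = 23022080 (GPa*um^2)
Step 2: Compute denominator (R in um): 6*(1-nu)*tf*R = 6*0.72*0.2*45e6 = 38880000.0 (um^2)
Step 3: sigma (GPa) = 23022080 / 38880000.0 = 5.92132e-01 GPa
Step 4: Convert to MPa (x1000): sigma = 592.1 MPa


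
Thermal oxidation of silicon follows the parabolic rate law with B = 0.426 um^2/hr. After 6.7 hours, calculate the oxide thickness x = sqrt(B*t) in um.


Step 1: Compute B*t = 0.426 * 6.7 = 2.8542
Step 2: x = sqrt(2.8542)
x = 1.689 um


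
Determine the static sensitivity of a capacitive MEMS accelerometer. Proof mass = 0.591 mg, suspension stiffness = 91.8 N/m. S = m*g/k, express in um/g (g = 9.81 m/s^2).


Step 1: Convert mass: m = 0.591 mg = 5.91e-07 kg
Step 2: S = m * g / k = 5.91e-07 * 9.81 / 91.8
Step 3: S = 6.32e-08 m/g
Step 4: Convert to um/g: S = 0.063 um/g


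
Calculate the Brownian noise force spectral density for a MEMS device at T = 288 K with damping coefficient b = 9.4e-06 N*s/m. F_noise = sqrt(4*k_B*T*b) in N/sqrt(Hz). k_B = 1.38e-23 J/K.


Step 1: Compute 4 * k_B * T * b
= 4 * 1.38e-23 * 288 * 9.4e-06
= 1.4944e-25 N^2/Hz
Step 2: F_noise = sqrt(1.4944e-25)
F_noise = 3.87e-13 N/sqrt(Hz)


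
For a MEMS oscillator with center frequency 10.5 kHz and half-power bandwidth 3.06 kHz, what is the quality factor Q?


Step 1: Q = f0 / bandwidth
Step 2: Q = 10.5 / 3.06
Q = 3.4


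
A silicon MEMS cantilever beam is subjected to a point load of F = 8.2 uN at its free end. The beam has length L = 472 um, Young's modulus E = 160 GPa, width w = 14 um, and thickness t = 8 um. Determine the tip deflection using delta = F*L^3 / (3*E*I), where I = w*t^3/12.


Step 1: Calculate the second moment of area.
I = w * t^3 / 12 = 14 * 8^3 / 12 = 597.3333 um^4
Step 2: Convert E to consistent units (1 GPa = 1000 uN/um^2).
E = 160 GPa = 160000 uN/um^2
Step 3: Calculate tip deflection.
delta = F * L^3 / (3 * E * I)
delta = 8.2 * 472^3 / (3 * 160000 * 597.3333)
delta = 3.0073 um


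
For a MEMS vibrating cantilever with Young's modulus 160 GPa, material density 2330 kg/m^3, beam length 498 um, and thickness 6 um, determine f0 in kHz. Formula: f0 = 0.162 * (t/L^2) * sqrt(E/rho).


Step 1: Convert units to SI.
t_SI = 6e-6 m, L_SI = 498e-6 m
Step 2: Calculate sqrt(E/rho).
sqrt(160e9 / 2330) = 8286.71 m/s
Step 3: Compute f0.
f0 = 0.162 * 6e-6 / (498e-6)^2 * 8286.71 = 32478.0 Hz = 32.48 kHz


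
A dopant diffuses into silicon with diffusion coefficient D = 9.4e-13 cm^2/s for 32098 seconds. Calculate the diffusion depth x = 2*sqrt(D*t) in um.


Step 1: Compute D*t = 9.4e-13 * 32098 = 3.017212e-08 cm^2
Step 2: sqrt(D*t) = 1.73701e-04 cm
Step 3: x = 2 * 1.73701e-04 cm = 3.47402e-04 cm
Step 4: Convert to um (1 cm = 1e4 um): x = 3.474 um


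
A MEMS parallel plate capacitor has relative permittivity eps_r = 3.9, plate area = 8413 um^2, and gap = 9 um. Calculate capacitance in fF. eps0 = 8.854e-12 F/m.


Step 1: Convert area to m^2: A = 8413e-12 m^2
Step 2: Convert gap to m: d = 9e-6 m
Step 3: C = eps0 * eps_r * A / d
C = 8.854e-12 * 3.9 * 8413e-12 / 9e-6
Step 4: Convert to fF (multiply by 1e15).
C = 32.28 fF


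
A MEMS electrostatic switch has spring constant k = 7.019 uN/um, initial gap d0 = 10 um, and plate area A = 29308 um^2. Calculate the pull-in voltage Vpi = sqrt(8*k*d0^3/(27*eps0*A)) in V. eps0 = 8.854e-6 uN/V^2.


Step 1: Compute numerator: 8 * k * d0^3 = 8 * 7.019 * 10^3 = 56152.0
Step 2: Compute denominator: 27 * eps0 * A = 27 * 8.854e-6 * 29308 = 7.006312
Step 3: Vpi = sqrt(56152.0 / 7.006312)
Vpi = 89.52 V


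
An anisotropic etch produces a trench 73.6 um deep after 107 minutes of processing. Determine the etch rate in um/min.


Step 1: Etch rate = depth / time
Step 2: rate = 73.6 / 107
rate = 0.688 um/min


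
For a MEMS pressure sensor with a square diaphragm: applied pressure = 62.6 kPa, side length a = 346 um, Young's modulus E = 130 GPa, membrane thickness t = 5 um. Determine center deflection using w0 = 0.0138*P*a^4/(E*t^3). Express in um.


Step 1: Convert pressure to compatible units (E is in GPa, so P in GPa).
P = 62.6 kPa = 62.6e-6 GPa
Step 2: Compute numerator: 0.0138 * P * a^4.
a^4 = 346^4 = 14331920656
numerator = 0.0138 * 62.6e-6 * 14331920656 = 1.23811e+04
Step 3: Compute denominator: E * t^3 = 130 * 5^3 = 16250
Step 4: w0 = numerator / denominator = 1.23811e+04 / 16250 = 0.7619 um


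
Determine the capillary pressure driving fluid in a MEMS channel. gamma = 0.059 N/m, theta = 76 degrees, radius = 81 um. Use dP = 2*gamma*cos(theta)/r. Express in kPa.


Step 1: cos(76 deg) = 0.2419
Step 2: Convert r to m: r = 81e-6 m
Step 3: dP = 2 * 0.059 * 0.2419 / 81e-6 = 352.4 Pa
Step 4: Convert Pa to kPa (divide by 1000).
dP = 0.35 kPa


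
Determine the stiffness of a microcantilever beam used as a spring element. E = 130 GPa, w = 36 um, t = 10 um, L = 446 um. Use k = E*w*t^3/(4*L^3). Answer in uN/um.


Step 1: Convert E to consistent units (1 GPa = 1000 uN/um^2).
E = 130 GPa = 130000 uN/um^2
Step 2: Compute t^3 = 10^3 = 1000
Step 3: Compute L^3 = 446^3 = 88716536
Step 4: k = 130000 * 36 * 1000 / (4 * 88716536)
k = 13.1881 uN/um


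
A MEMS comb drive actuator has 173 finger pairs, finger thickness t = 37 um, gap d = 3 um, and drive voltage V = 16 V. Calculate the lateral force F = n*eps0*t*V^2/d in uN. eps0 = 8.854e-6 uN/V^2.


Step 1: Parameters: n=173, eps0=8.854e-6 uN/V^2, t=37 um, V=16 V, d=3 um
Step 2: V^2 = 256
Step 3: F = 173 * 8.854e-6 * 37 * 256 / 3
F = 4.836 uN


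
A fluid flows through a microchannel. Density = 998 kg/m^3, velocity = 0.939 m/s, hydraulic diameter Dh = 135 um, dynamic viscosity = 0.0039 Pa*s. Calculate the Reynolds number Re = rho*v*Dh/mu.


Step 1: Convert Dh to meters: Dh = 135e-6 m
Step 2: Re = rho * v * Dh / mu
Re = 998 * 0.939 * 135e-6 / 0.0039
Re = 32.439


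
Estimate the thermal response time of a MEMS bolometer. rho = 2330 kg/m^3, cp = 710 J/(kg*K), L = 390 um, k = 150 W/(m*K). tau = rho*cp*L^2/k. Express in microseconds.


Step 1: Convert L to m: L = 390e-6 m
Step 2: L^2 = (390e-6)^2 = 1.521e-07 m^2
Step 3: tau = 2330 * 710 * 1.521e-07 / 150 = 1.6774602e-03 s
Step 4: Convert to microseconds (multiply by 1e6).
tau = 1677.46 us


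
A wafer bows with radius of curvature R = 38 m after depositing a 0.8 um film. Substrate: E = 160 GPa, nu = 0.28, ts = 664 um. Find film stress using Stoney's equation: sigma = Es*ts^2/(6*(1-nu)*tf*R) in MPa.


Step 1: Compute numerator: Es * ts^2 = 160 * 664^2 = 70543360 (GPa*um^2)
Step 2: Compute denominator (R in um): 6*(1-nu)*tf*R = 6*0.72*0.8*38e6 = 131328000.0 (um^2)
Step 3: sigma (GPa) = 70543360 / 131328000.0 = 5.37154e-01 GPa
Step 4: Convert to MPa (x1000): sigma = 537.2 MPa
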